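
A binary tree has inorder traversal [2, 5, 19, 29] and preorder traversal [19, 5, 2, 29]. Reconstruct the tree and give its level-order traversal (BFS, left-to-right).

Inorder:  [2, 5, 19, 29]
Preorder: [19, 5, 2, 29]
Algorithm: preorder visits root first, so consume preorder in order;
for each root, split the current inorder slice at that value into
left-subtree inorder and right-subtree inorder, then recurse.
Recursive splits:
  root=19; inorder splits into left=[2, 5], right=[29]
  root=5; inorder splits into left=[2], right=[]
  root=2; inorder splits into left=[], right=[]
  root=29; inorder splits into left=[], right=[]
Reconstructed level-order: [19, 5, 29, 2]


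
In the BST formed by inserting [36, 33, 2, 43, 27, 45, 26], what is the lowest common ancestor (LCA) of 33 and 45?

Tree insertion order: [36, 33, 2, 43, 27, 45, 26]
Tree (level-order array): [36, 33, 43, 2, None, None, 45, None, 27, None, None, 26]
In a BST, the LCA of p=33, q=45 is the first node v on the
root-to-leaf path with p <= v <= q (go left if both < v, right if both > v).
Walk from root:
  at 36: 33 <= 36 <= 45, this is the LCA
LCA = 36


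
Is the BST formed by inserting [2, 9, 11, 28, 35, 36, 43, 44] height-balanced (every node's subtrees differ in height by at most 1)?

Tree (level-order array): [2, None, 9, None, 11, None, 28, None, 35, None, 36, None, 43, None, 44]
Definition: a tree is height-balanced if, at every node, |h(left) - h(right)| <= 1 (empty subtree has height -1).
Bottom-up per-node check:
  node 44: h_left=-1, h_right=-1, diff=0 [OK], height=0
  node 43: h_left=-1, h_right=0, diff=1 [OK], height=1
  node 36: h_left=-1, h_right=1, diff=2 [FAIL (|-1-1|=2 > 1)], height=2
  node 35: h_left=-1, h_right=2, diff=3 [FAIL (|-1-2|=3 > 1)], height=3
  node 28: h_left=-1, h_right=3, diff=4 [FAIL (|-1-3|=4 > 1)], height=4
  node 11: h_left=-1, h_right=4, diff=5 [FAIL (|-1-4|=5 > 1)], height=5
  node 9: h_left=-1, h_right=5, diff=6 [FAIL (|-1-5|=6 > 1)], height=6
  node 2: h_left=-1, h_right=6, diff=7 [FAIL (|-1-6|=7 > 1)], height=7
Node 36 violates the condition: |-1 - 1| = 2 > 1.
Result: Not balanced


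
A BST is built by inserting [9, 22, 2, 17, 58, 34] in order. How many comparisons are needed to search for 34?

Search path for 34: 9 -> 22 -> 58 -> 34
Found: True
Comparisons: 4


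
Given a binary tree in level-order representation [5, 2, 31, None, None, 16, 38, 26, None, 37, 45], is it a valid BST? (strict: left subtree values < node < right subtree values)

Level-order array: [5, 2, 31, None, None, 16, 38, 26, None, 37, 45]
Validate using subtree bounds (lo, hi): at each node, require lo < value < hi,
then recurse left with hi=value and right with lo=value.
Preorder trace (stopping at first violation):
  at node 5 with bounds (-inf, +inf): OK
  at node 2 with bounds (-inf, 5): OK
  at node 31 with bounds (5, +inf): OK
  at node 16 with bounds (5, 31): OK
  at node 26 with bounds (5, 16): VIOLATION
Node 26 violates its bound: not (5 < 26 < 16).
Result: Not a valid BST


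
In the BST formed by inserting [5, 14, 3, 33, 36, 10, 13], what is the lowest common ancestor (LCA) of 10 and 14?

Tree insertion order: [5, 14, 3, 33, 36, 10, 13]
Tree (level-order array): [5, 3, 14, None, None, 10, 33, None, 13, None, 36]
In a BST, the LCA of p=10, q=14 is the first node v on the
root-to-leaf path with p <= v <= q (go left if both < v, right if both > v).
Walk from root:
  at 5: both 10 and 14 > 5, go right
  at 14: 10 <= 14 <= 14, this is the LCA
LCA = 14


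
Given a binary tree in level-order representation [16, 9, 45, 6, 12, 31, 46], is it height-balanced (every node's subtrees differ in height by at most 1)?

Tree (level-order array): [16, 9, 45, 6, 12, 31, 46]
Definition: a tree is height-balanced if, at every node, |h(left) - h(right)| <= 1 (empty subtree has height -1).
Bottom-up per-node check:
  node 6: h_left=-1, h_right=-1, diff=0 [OK], height=0
  node 12: h_left=-1, h_right=-1, diff=0 [OK], height=0
  node 9: h_left=0, h_right=0, diff=0 [OK], height=1
  node 31: h_left=-1, h_right=-1, diff=0 [OK], height=0
  node 46: h_left=-1, h_right=-1, diff=0 [OK], height=0
  node 45: h_left=0, h_right=0, diff=0 [OK], height=1
  node 16: h_left=1, h_right=1, diff=0 [OK], height=2
All nodes satisfy the balance condition.
Result: Balanced


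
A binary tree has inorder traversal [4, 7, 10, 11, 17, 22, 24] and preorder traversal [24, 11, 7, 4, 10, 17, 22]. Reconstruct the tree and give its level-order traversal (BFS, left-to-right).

Inorder:  [4, 7, 10, 11, 17, 22, 24]
Preorder: [24, 11, 7, 4, 10, 17, 22]
Algorithm: preorder visits root first, so consume preorder in order;
for each root, split the current inorder slice at that value into
left-subtree inorder and right-subtree inorder, then recurse.
Recursive splits:
  root=24; inorder splits into left=[4, 7, 10, 11, 17, 22], right=[]
  root=11; inorder splits into left=[4, 7, 10], right=[17, 22]
  root=7; inorder splits into left=[4], right=[10]
  root=4; inorder splits into left=[], right=[]
  root=10; inorder splits into left=[], right=[]
  root=17; inorder splits into left=[], right=[22]
  root=22; inorder splits into left=[], right=[]
Reconstructed level-order: [24, 11, 7, 17, 4, 10, 22]


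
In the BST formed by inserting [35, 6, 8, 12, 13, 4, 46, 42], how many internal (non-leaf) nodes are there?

Tree built from: [35, 6, 8, 12, 13, 4, 46, 42]
Tree (level-order array): [35, 6, 46, 4, 8, 42, None, None, None, None, 12, None, None, None, 13]
Rule: An internal node has at least one child.
Per-node child counts:
  node 35: 2 child(ren)
  node 6: 2 child(ren)
  node 4: 0 child(ren)
  node 8: 1 child(ren)
  node 12: 1 child(ren)
  node 13: 0 child(ren)
  node 46: 1 child(ren)
  node 42: 0 child(ren)
Matching nodes: [35, 6, 8, 12, 46]
Count of internal (non-leaf) nodes: 5


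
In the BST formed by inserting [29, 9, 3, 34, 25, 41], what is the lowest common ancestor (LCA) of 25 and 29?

Tree insertion order: [29, 9, 3, 34, 25, 41]
Tree (level-order array): [29, 9, 34, 3, 25, None, 41]
In a BST, the LCA of p=25, q=29 is the first node v on the
root-to-leaf path with p <= v <= q (go left if both < v, right if both > v).
Walk from root:
  at 29: 25 <= 29 <= 29, this is the LCA
LCA = 29


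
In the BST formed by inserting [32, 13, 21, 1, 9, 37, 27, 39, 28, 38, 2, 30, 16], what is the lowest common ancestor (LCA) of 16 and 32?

Tree insertion order: [32, 13, 21, 1, 9, 37, 27, 39, 28, 38, 2, 30, 16]
Tree (level-order array): [32, 13, 37, 1, 21, None, 39, None, 9, 16, 27, 38, None, 2, None, None, None, None, 28, None, None, None, None, None, 30]
In a BST, the LCA of p=16, q=32 is the first node v on the
root-to-leaf path with p <= v <= q (go left if both < v, right if both > v).
Walk from root:
  at 32: 16 <= 32 <= 32, this is the LCA
LCA = 32


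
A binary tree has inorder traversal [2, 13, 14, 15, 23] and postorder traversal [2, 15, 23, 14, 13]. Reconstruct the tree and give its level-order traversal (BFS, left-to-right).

Inorder:   [2, 13, 14, 15, 23]
Postorder: [2, 15, 23, 14, 13]
Algorithm: postorder visits root last, so walk postorder right-to-left;
each value is the root of the current inorder slice — split it at that
value, recurse on the right subtree first, then the left.
Recursive splits:
  root=13; inorder splits into left=[2], right=[14, 15, 23]
  root=14; inorder splits into left=[], right=[15, 23]
  root=23; inorder splits into left=[15], right=[]
  root=15; inorder splits into left=[], right=[]
  root=2; inorder splits into left=[], right=[]
Reconstructed level-order: [13, 2, 14, 23, 15]


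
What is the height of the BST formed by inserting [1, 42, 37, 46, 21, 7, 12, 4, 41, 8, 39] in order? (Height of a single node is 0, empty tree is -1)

Insertion order: [1, 42, 37, 46, 21, 7, 12, 4, 41, 8, 39]
Tree (level-order array): [1, None, 42, 37, 46, 21, 41, None, None, 7, None, 39, None, 4, 12, None, None, None, None, 8]
Compute height bottom-up (empty subtree = -1):
  height(4) = 1 + max(-1, -1) = 0
  height(8) = 1 + max(-1, -1) = 0
  height(12) = 1 + max(0, -1) = 1
  height(7) = 1 + max(0, 1) = 2
  height(21) = 1 + max(2, -1) = 3
  height(39) = 1 + max(-1, -1) = 0
  height(41) = 1 + max(0, -1) = 1
  height(37) = 1 + max(3, 1) = 4
  height(46) = 1 + max(-1, -1) = 0
  height(42) = 1 + max(4, 0) = 5
  height(1) = 1 + max(-1, 5) = 6
Height = 6


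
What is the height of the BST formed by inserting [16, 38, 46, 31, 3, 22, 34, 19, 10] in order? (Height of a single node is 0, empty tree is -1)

Insertion order: [16, 38, 46, 31, 3, 22, 34, 19, 10]
Tree (level-order array): [16, 3, 38, None, 10, 31, 46, None, None, 22, 34, None, None, 19]
Compute height bottom-up (empty subtree = -1):
  height(10) = 1 + max(-1, -1) = 0
  height(3) = 1 + max(-1, 0) = 1
  height(19) = 1 + max(-1, -1) = 0
  height(22) = 1 + max(0, -1) = 1
  height(34) = 1 + max(-1, -1) = 0
  height(31) = 1 + max(1, 0) = 2
  height(46) = 1 + max(-1, -1) = 0
  height(38) = 1 + max(2, 0) = 3
  height(16) = 1 + max(1, 3) = 4
Height = 4


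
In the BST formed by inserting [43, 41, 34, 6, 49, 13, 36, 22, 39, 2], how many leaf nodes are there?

Tree built from: [43, 41, 34, 6, 49, 13, 36, 22, 39, 2]
Tree (level-order array): [43, 41, 49, 34, None, None, None, 6, 36, 2, 13, None, 39, None, None, None, 22]
Rule: A leaf has 0 children.
Per-node child counts:
  node 43: 2 child(ren)
  node 41: 1 child(ren)
  node 34: 2 child(ren)
  node 6: 2 child(ren)
  node 2: 0 child(ren)
  node 13: 1 child(ren)
  node 22: 0 child(ren)
  node 36: 1 child(ren)
  node 39: 0 child(ren)
  node 49: 0 child(ren)
Matching nodes: [2, 22, 39, 49]
Count of leaf nodes: 4


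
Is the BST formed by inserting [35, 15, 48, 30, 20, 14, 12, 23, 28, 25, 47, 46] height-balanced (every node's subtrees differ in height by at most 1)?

Tree (level-order array): [35, 15, 48, 14, 30, 47, None, 12, None, 20, None, 46, None, None, None, None, 23, None, None, None, 28, 25]
Definition: a tree is height-balanced if, at every node, |h(left) - h(right)| <= 1 (empty subtree has height -1).
Bottom-up per-node check:
  node 12: h_left=-1, h_right=-1, diff=0 [OK], height=0
  node 14: h_left=0, h_right=-1, diff=1 [OK], height=1
  node 25: h_left=-1, h_right=-1, diff=0 [OK], height=0
  node 28: h_left=0, h_right=-1, diff=1 [OK], height=1
  node 23: h_left=-1, h_right=1, diff=2 [FAIL (|-1-1|=2 > 1)], height=2
  node 20: h_left=-1, h_right=2, diff=3 [FAIL (|-1-2|=3 > 1)], height=3
  node 30: h_left=3, h_right=-1, diff=4 [FAIL (|3--1|=4 > 1)], height=4
  node 15: h_left=1, h_right=4, diff=3 [FAIL (|1-4|=3 > 1)], height=5
  node 46: h_left=-1, h_right=-1, diff=0 [OK], height=0
  node 47: h_left=0, h_right=-1, diff=1 [OK], height=1
  node 48: h_left=1, h_right=-1, diff=2 [FAIL (|1--1|=2 > 1)], height=2
  node 35: h_left=5, h_right=2, diff=3 [FAIL (|5-2|=3 > 1)], height=6
Node 23 violates the condition: |-1 - 1| = 2 > 1.
Result: Not balanced


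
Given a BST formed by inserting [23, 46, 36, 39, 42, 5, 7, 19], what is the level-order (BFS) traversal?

Tree insertion order: [23, 46, 36, 39, 42, 5, 7, 19]
Tree (level-order array): [23, 5, 46, None, 7, 36, None, None, 19, None, 39, None, None, None, 42]
BFS from the root, enqueuing left then right child of each popped node:
  queue [23] -> pop 23, enqueue [5, 46], visited so far: [23]
  queue [5, 46] -> pop 5, enqueue [7], visited so far: [23, 5]
  queue [46, 7] -> pop 46, enqueue [36], visited so far: [23, 5, 46]
  queue [7, 36] -> pop 7, enqueue [19], visited so far: [23, 5, 46, 7]
  queue [36, 19] -> pop 36, enqueue [39], visited so far: [23, 5, 46, 7, 36]
  queue [19, 39] -> pop 19, enqueue [none], visited so far: [23, 5, 46, 7, 36, 19]
  queue [39] -> pop 39, enqueue [42], visited so far: [23, 5, 46, 7, 36, 19, 39]
  queue [42] -> pop 42, enqueue [none], visited so far: [23, 5, 46, 7, 36, 19, 39, 42]
Result: [23, 5, 46, 7, 36, 19, 39, 42]


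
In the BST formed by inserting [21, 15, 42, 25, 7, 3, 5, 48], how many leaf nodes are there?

Tree built from: [21, 15, 42, 25, 7, 3, 5, 48]
Tree (level-order array): [21, 15, 42, 7, None, 25, 48, 3, None, None, None, None, None, None, 5]
Rule: A leaf has 0 children.
Per-node child counts:
  node 21: 2 child(ren)
  node 15: 1 child(ren)
  node 7: 1 child(ren)
  node 3: 1 child(ren)
  node 5: 0 child(ren)
  node 42: 2 child(ren)
  node 25: 0 child(ren)
  node 48: 0 child(ren)
Matching nodes: [5, 25, 48]
Count of leaf nodes: 3


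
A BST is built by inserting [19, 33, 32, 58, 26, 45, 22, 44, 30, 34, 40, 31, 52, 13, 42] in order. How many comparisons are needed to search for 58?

Search path for 58: 19 -> 33 -> 58
Found: True
Comparisons: 3


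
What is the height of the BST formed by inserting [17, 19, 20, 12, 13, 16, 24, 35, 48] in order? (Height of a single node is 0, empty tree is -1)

Insertion order: [17, 19, 20, 12, 13, 16, 24, 35, 48]
Tree (level-order array): [17, 12, 19, None, 13, None, 20, None, 16, None, 24, None, None, None, 35, None, 48]
Compute height bottom-up (empty subtree = -1):
  height(16) = 1 + max(-1, -1) = 0
  height(13) = 1 + max(-1, 0) = 1
  height(12) = 1 + max(-1, 1) = 2
  height(48) = 1 + max(-1, -1) = 0
  height(35) = 1 + max(-1, 0) = 1
  height(24) = 1 + max(-1, 1) = 2
  height(20) = 1 + max(-1, 2) = 3
  height(19) = 1 + max(-1, 3) = 4
  height(17) = 1 + max(2, 4) = 5
Height = 5


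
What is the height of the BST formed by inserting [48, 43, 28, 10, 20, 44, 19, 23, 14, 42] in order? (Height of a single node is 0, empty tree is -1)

Insertion order: [48, 43, 28, 10, 20, 44, 19, 23, 14, 42]
Tree (level-order array): [48, 43, None, 28, 44, 10, 42, None, None, None, 20, None, None, 19, 23, 14]
Compute height bottom-up (empty subtree = -1):
  height(14) = 1 + max(-1, -1) = 0
  height(19) = 1 + max(0, -1) = 1
  height(23) = 1 + max(-1, -1) = 0
  height(20) = 1 + max(1, 0) = 2
  height(10) = 1 + max(-1, 2) = 3
  height(42) = 1 + max(-1, -1) = 0
  height(28) = 1 + max(3, 0) = 4
  height(44) = 1 + max(-1, -1) = 0
  height(43) = 1 + max(4, 0) = 5
  height(48) = 1 + max(5, -1) = 6
Height = 6


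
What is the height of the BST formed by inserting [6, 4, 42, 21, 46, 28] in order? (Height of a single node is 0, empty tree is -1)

Insertion order: [6, 4, 42, 21, 46, 28]
Tree (level-order array): [6, 4, 42, None, None, 21, 46, None, 28]
Compute height bottom-up (empty subtree = -1):
  height(4) = 1 + max(-1, -1) = 0
  height(28) = 1 + max(-1, -1) = 0
  height(21) = 1 + max(-1, 0) = 1
  height(46) = 1 + max(-1, -1) = 0
  height(42) = 1 + max(1, 0) = 2
  height(6) = 1 + max(0, 2) = 3
Height = 3


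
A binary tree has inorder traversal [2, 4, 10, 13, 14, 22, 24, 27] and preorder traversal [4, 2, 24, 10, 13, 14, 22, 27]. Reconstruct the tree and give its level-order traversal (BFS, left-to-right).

Inorder:  [2, 4, 10, 13, 14, 22, 24, 27]
Preorder: [4, 2, 24, 10, 13, 14, 22, 27]
Algorithm: preorder visits root first, so consume preorder in order;
for each root, split the current inorder slice at that value into
left-subtree inorder and right-subtree inorder, then recurse.
Recursive splits:
  root=4; inorder splits into left=[2], right=[10, 13, 14, 22, 24, 27]
  root=2; inorder splits into left=[], right=[]
  root=24; inorder splits into left=[10, 13, 14, 22], right=[27]
  root=10; inorder splits into left=[], right=[13, 14, 22]
  root=13; inorder splits into left=[], right=[14, 22]
  root=14; inorder splits into left=[], right=[22]
  root=22; inorder splits into left=[], right=[]
  root=27; inorder splits into left=[], right=[]
Reconstructed level-order: [4, 2, 24, 10, 27, 13, 14, 22]


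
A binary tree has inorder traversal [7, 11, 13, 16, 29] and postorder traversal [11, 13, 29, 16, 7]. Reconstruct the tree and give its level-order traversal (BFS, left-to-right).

Inorder:   [7, 11, 13, 16, 29]
Postorder: [11, 13, 29, 16, 7]
Algorithm: postorder visits root last, so walk postorder right-to-left;
each value is the root of the current inorder slice — split it at that
value, recurse on the right subtree first, then the left.
Recursive splits:
  root=7; inorder splits into left=[], right=[11, 13, 16, 29]
  root=16; inorder splits into left=[11, 13], right=[29]
  root=29; inorder splits into left=[], right=[]
  root=13; inorder splits into left=[11], right=[]
  root=11; inorder splits into left=[], right=[]
Reconstructed level-order: [7, 16, 13, 29, 11]


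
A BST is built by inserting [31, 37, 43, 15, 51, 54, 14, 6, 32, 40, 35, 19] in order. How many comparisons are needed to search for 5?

Search path for 5: 31 -> 15 -> 14 -> 6
Found: False
Comparisons: 4


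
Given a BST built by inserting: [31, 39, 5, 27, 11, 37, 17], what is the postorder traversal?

Tree insertion order: [31, 39, 5, 27, 11, 37, 17]
Tree (level-order array): [31, 5, 39, None, 27, 37, None, 11, None, None, None, None, 17]
Postorder traversal: [17, 11, 27, 5, 37, 39, 31]


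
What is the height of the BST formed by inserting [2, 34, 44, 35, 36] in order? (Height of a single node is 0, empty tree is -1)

Insertion order: [2, 34, 44, 35, 36]
Tree (level-order array): [2, None, 34, None, 44, 35, None, None, 36]
Compute height bottom-up (empty subtree = -1):
  height(36) = 1 + max(-1, -1) = 0
  height(35) = 1 + max(-1, 0) = 1
  height(44) = 1 + max(1, -1) = 2
  height(34) = 1 + max(-1, 2) = 3
  height(2) = 1 + max(-1, 3) = 4
Height = 4


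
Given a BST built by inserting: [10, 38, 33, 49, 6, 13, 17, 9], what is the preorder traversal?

Tree insertion order: [10, 38, 33, 49, 6, 13, 17, 9]
Tree (level-order array): [10, 6, 38, None, 9, 33, 49, None, None, 13, None, None, None, None, 17]
Preorder traversal: [10, 6, 9, 38, 33, 13, 17, 49]


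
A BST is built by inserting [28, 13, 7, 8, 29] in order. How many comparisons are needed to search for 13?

Search path for 13: 28 -> 13
Found: True
Comparisons: 2


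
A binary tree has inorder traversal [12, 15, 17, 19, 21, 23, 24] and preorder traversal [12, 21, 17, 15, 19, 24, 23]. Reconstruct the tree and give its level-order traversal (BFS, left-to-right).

Inorder:  [12, 15, 17, 19, 21, 23, 24]
Preorder: [12, 21, 17, 15, 19, 24, 23]
Algorithm: preorder visits root first, so consume preorder in order;
for each root, split the current inorder slice at that value into
left-subtree inorder and right-subtree inorder, then recurse.
Recursive splits:
  root=12; inorder splits into left=[], right=[15, 17, 19, 21, 23, 24]
  root=21; inorder splits into left=[15, 17, 19], right=[23, 24]
  root=17; inorder splits into left=[15], right=[19]
  root=15; inorder splits into left=[], right=[]
  root=19; inorder splits into left=[], right=[]
  root=24; inorder splits into left=[23], right=[]
  root=23; inorder splits into left=[], right=[]
Reconstructed level-order: [12, 21, 17, 24, 15, 19, 23]


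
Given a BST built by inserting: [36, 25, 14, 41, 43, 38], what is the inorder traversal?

Tree insertion order: [36, 25, 14, 41, 43, 38]
Tree (level-order array): [36, 25, 41, 14, None, 38, 43]
Inorder traversal: [14, 25, 36, 38, 41, 43]


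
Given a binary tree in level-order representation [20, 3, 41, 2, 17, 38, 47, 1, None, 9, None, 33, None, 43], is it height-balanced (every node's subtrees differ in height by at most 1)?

Tree (level-order array): [20, 3, 41, 2, 17, 38, 47, 1, None, 9, None, 33, None, 43]
Definition: a tree is height-balanced if, at every node, |h(left) - h(right)| <= 1 (empty subtree has height -1).
Bottom-up per-node check:
  node 1: h_left=-1, h_right=-1, diff=0 [OK], height=0
  node 2: h_left=0, h_right=-1, diff=1 [OK], height=1
  node 9: h_left=-1, h_right=-1, diff=0 [OK], height=0
  node 17: h_left=0, h_right=-1, diff=1 [OK], height=1
  node 3: h_left=1, h_right=1, diff=0 [OK], height=2
  node 33: h_left=-1, h_right=-1, diff=0 [OK], height=0
  node 38: h_left=0, h_right=-1, diff=1 [OK], height=1
  node 43: h_left=-1, h_right=-1, diff=0 [OK], height=0
  node 47: h_left=0, h_right=-1, diff=1 [OK], height=1
  node 41: h_left=1, h_right=1, diff=0 [OK], height=2
  node 20: h_left=2, h_right=2, diff=0 [OK], height=3
All nodes satisfy the balance condition.
Result: Balanced


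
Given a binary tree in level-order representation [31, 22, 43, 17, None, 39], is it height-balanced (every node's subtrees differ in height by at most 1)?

Tree (level-order array): [31, 22, 43, 17, None, 39]
Definition: a tree is height-balanced if, at every node, |h(left) - h(right)| <= 1 (empty subtree has height -1).
Bottom-up per-node check:
  node 17: h_left=-1, h_right=-1, diff=0 [OK], height=0
  node 22: h_left=0, h_right=-1, diff=1 [OK], height=1
  node 39: h_left=-1, h_right=-1, diff=0 [OK], height=0
  node 43: h_left=0, h_right=-1, diff=1 [OK], height=1
  node 31: h_left=1, h_right=1, diff=0 [OK], height=2
All nodes satisfy the balance condition.
Result: Balanced


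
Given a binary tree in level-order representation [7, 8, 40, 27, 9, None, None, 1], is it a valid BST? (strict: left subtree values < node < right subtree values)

Level-order array: [7, 8, 40, 27, 9, None, None, 1]
Validate using subtree bounds (lo, hi): at each node, require lo < value < hi,
then recurse left with hi=value and right with lo=value.
Preorder trace (stopping at first violation):
  at node 7 with bounds (-inf, +inf): OK
  at node 8 with bounds (-inf, 7): VIOLATION
Node 8 violates its bound: not (-inf < 8 < 7).
Result: Not a valid BST


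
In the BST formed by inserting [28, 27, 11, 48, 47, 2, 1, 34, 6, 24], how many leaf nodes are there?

Tree built from: [28, 27, 11, 48, 47, 2, 1, 34, 6, 24]
Tree (level-order array): [28, 27, 48, 11, None, 47, None, 2, 24, 34, None, 1, 6]
Rule: A leaf has 0 children.
Per-node child counts:
  node 28: 2 child(ren)
  node 27: 1 child(ren)
  node 11: 2 child(ren)
  node 2: 2 child(ren)
  node 1: 0 child(ren)
  node 6: 0 child(ren)
  node 24: 0 child(ren)
  node 48: 1 child(ren)
  node 47: 1 child(ren)
  node 34: 0 child(ren)
Matching nodes: [1, 6, 24, 34]
Count of leaf nodes: 4


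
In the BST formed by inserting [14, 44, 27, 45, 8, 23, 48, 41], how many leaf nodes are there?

Tree built from: [14, 44, 27, 45, 8, 23, 48, 41]
Tree (level-order array): [14, 8, 44, None, None, 27, 45, 23, 41, None, 48]
Rule: A leaf has 0 children.
Per-node child counts:
  node 14: 2 child(ren)
  node 8: 0 child(ren)
  node 44: 2 child(ren)
  node 27: 2 child(ren)
  node 23: 0 child(ren)
  node 41: 0 child(ren)
  node 45: 1 child(ren)
  node 48: 0 child(ren)
Matching nodes: [8, 23, 41, 48]
Count of leaf nodes: 4


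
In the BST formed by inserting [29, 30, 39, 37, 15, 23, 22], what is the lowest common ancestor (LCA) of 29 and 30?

Tree insertion order: [29, 30, 39, 37, 15, 23, 22]
Tree (level-order array): [29, 15, 30, None, 23, None, 39, 22, None, 37]
In a BST, the LCA of p=29, q=30 is the first node v on the
root-to-leaf path with p <= v <= q (go left if both < v, right if both > v).
Walk from root:
  at 29: 29 <= 29 <= 30, this is the LCA
LCA = 29


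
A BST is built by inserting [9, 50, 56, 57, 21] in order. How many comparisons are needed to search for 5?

Search path for 5: 9
Found: False
Comparisons: 1


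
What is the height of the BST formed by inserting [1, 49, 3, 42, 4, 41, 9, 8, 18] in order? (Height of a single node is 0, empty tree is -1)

Insertion order: [1, 49, 3, 42, 4, 41, 9, 8, 18]
Tree (level-order array): [1, None, 49, 3, None, None, 42, 4, None, None, 41, 9, None, 8, 18]
Compute height bottom-up (empty subtree = -1):
  height(8) = 1 + max(-1, -1) = 0
  height(18) = 1 + max(-1, -1) = 0
  height(9) = 1 + max(0, 0) = 1
  height(41) = 1 + max(1, -1) = 2
  height(4) = 1 + max(-1, 2) = 3
  height(42) = 1 + max(3, -1) = 4
  height(3) = 1 + max(-1, 4) = 5
  height(49) = 1 + max(5, -1) = 6
  height(1) = 1 + max(-1, 6) = 7
Height = 7


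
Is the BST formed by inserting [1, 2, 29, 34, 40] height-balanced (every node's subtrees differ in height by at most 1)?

Tree (level-order array): [1, None, 2, None, 29, None, 34, None, 40]
Definition: a tree is height-balanced if, at every node, |h(left) - h(right)| <= 1 (empty subtree has height -1).
Bottom-up per-node check:
  node 40: h_left=-1, h_right=-1, diff=0 [OK], height=0
  node 34: h_left=-1, h_right=0, diff=1 [OK], height=1
  node 29: h_left=-1, h_right=1, diff=2 [FAIL (|-1-1|=2 > 1)], height=2
  node 2: h_left=-1, h_right=2, diff=3 [FAIL (|-1-2|=3 > 1)], height=3
  node 1: h_left=-1, h_right=3, diff=4 [FAIL (|-1-3|=4 > 1)], height=4
Node 29 violates the condition: |-1 - 1| = 2 > 1.
Result: Not balanced


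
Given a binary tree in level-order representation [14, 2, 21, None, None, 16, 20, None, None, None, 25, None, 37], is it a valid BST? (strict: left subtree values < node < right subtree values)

Level-order array: [14, 2, 21, None, None, 16, 20, None, None, None, 25, None, 37]
Validate using subtree bounds (lo, hi): at each node, require lo < value < hi,
then recurse left with hi=value and right with lo=value.
Preorder trace (stopping at first violation):
  at node 14 with bounds (-inf, +inf): OK
  at node 2 with bounds (-inf, 14): OK
  at node 21 with bounds (14, +inf): OK
  at node 16 with bounds (14, 21): OK
  at node 20 with bounds (21, +inf): VIOLATION
Node 20 violates its bound: not (21 < 20 < +inf).
Result: Not a valid BST


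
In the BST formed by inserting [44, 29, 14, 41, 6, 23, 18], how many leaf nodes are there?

Tree built from: [44, 29, 14, 41, 6, 23, 18]
Tree (level-order array): [44, 29, None, 14, 41, 6, 23, None, None, None, None, 18]
Rule: A leaf has 0 children.
Per-node child counts:
  node 44: 1 child(ren)
  node 29: 2 child(ren)
  node 14: 2 child(ren)
  node 6: 0 child(ren)
  node 23: 1 child(ren)
  node 18: 0 child(ren)
  node 41: 0 child(ren)
Matching nodes: [6, 18, 41]
Count of leaf nodes: 3


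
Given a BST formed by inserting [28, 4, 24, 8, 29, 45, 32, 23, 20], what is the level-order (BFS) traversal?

Tree insertion order: [28, 4, 24, 8, 29, 45, 32, 23, 20]
Tree (level-order array): [28, 4, 29, None, 24, None, 45, 8, None, 32, None, None, 23, None, None, 20]
BFS from the root, enqueuing left then right child of each popped node:
  queue [28] -> pop 28, enqueue [4, 29], visited so far: [28]
  queue [4, 29] -> pop 4, enqueue [24], visited so far: [28, 4]
  queue [29, 24] -> pop 29, enqueue [45], visited so far: [28, 4, 29]
  queue [24, 45] -> pop 24, enqueue [8], visited so far: [28, 4, 29, 24]
  queue [45, 8] -> pop 45, enqueue [32], visited so far: [28, 4, 29, 24, 45]
  queue [8, 32] -> pop 8, enqueue [23], visited so far: [28, 4, 29, 24, 45, 8]
  queue [32, 23] -> pop 32, enqueue [none], visited so far: [28, 4, 29, 24, 45, 8, 32]
  queue [23] -> pop 23, enqueue [20], visited so far: [28, 4, 29, 24, 45, 8, 32, 23]
  queue [20] -> pop 20, enqueue [none], visited so far: [28, 4, 29, 24, 45, 8, 32, 23, 20]
Result: [28, 4, 29, 24, 45, 8, 32, 23, 20]


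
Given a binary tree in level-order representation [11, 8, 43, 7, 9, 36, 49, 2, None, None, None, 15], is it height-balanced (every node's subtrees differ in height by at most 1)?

Tree (level-order array): [11, 8, 43, 7, 9, 36, 49, 2, None, None, None, 15]
Definition: a tree is height-balanced if, at every node, |h(left) - h(right)| <= 1 (empty subtree has height -1).
Bottom-up per-node check:
  node 2: h_left=-1, h_right=-1, diff=0 [OK], height=0
  node 7: h_left=0, h_right=-1, diff=1 [OK], height=1
  node 9: h_left=-1, h_right=-1, diff=0 [OK], height=0
  node 8: h_left=1, h_right=0, diff=1 [OK], height=2
  node 15: h_left=-1, h_right=-1, diff=0 [OK], height=0
  node 36: h_left=0, h_right=-1, diff=1 [OK], height=1
  node 49: h_left=-1, h_right=-1, diff=0 [OK], height=0
  node 43: h_left=1, h_right=0, diff=1 [OK], height=2
  node 11: h_left=2, h_right=2, diff=0 [OK], height=3
All nodes satisfy the balance condition.
Result: Balanced


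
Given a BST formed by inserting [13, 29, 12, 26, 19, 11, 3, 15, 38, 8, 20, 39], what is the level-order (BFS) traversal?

Tree insertion order: [13, 29, 12, 26, 19, 11, 3, 15, 38, 8, 20, 39]
Tree (level-order array): [13, 12, 29, 11, None, 26, 38, 3, None, 19, None, None, 39, None, 8, 15, 20]
BFS from the root, enqueuing left then right child of each popped node:
  queue [13] -> pop 13, enqueue [12, 29], visited so far: [13]
  queue [12, 29] -> pop 12, enqueue [11], visited so far: [13, 12]
  queue [29, 11] -> pop 29, enqueue [26, 38], visited so far: [13, 12, 29]
  queue [11, 26, 38] -> pop 11, enqueue [3], visited so far: [13, 12, 29, 11]
  queue [26, 38, 3] -> pop 26, enqueue [19], visited so far: [13, 12, 29, 11, 26]
  queue [38, 3, 19] -> pop 38, enqueue [39], visited so far: [13, 12, 29, 11, 26, 38]
  queue [3, 19, 39] -> pop 3, enqueue [8], visited so far: [13, 12, 29, 11, 26, 38, 3]
  queue [19, 39, 8] -> pop 19, enqueue [15, 20], visited so far: [13, 12, 29, 11, 26, 38, 3, 19]
  queue [39, 8, 15, 20] -> pop 39, enqueue [none], visited so far: [13, 12, 29, 11, 26, 38, 3, 19, 39]
  queue [8, 15, 20] -> pop 8, enqueue [none], visited so far: [13, 12, 29, 11, 26, 38, 3, 19, 39, 8]
  queue [15, 20] -> pop 15, enqueue [none], visited so far: [13, 12, 29, 11, 26, 38, 3, 19, 39, 8, 15]
  queue [20] -> pop 20, enqueue [none], visited so far: [13, 12, 29, 11, 26, 38, 3, 19, 39, 8, 15, 20]
Result: [13, 12, 29, 11, 26, 38, 3, 19, 39, 8, 15, 20]


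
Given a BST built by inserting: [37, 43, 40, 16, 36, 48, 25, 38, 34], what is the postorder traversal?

Tree insertion order: [37, 43, 40, 16, 36, 48, 25, 38, 34]
Tree (level-order array): [37, 16, 43, None, 36, 40, 48, 25, None, 38, None, None, None, None, 34]
Postorder traversal: [34, 25, 36, 16, 38, 40, 48, 43, 37]


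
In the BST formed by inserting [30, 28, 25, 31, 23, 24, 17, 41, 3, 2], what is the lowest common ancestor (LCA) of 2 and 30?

Tree insertion order: [30, 28, 25, 31, 23, 24, 17, 41, 3, 2]
Tree (level-order array): [30, 28, 31, 25, None, None, 41, 23, None, None, None, 17, 24, 3, None, None, None, 2]
In a BST, the LCA of p=2, q=30 is the first node v on the
root-to-leaf path with p <= v <= q (go left if both < v, right if both > v).
Walk from root:
  at 30: 2 <= 30 <= 30, this is the LCA
LCA = 30


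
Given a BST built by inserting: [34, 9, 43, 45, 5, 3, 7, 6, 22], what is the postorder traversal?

Tree insertion order: [34, 9, 43, 45, 5, 3, 7, 6, 22]
Tree (level-order array): [34, 9, 43, 5, 22, None, 45, 3, 7, None, None, None, None, None, None, 6]
Postorder traversal: [3, 6, 7, 5, 22, 9, 45, 43, 34]


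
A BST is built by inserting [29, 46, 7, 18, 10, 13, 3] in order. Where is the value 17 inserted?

Starting tree (level order): [29, 7, 46, 3, 18, None, None, None, None, 10, None, None, 13]
Insertion path: 29 -> 7 -> 18 -> 10 -> 13
Result: insert 17 as right child of 13
Final tree (level order): [29, 7, 46, 3, 18, None, None, None, None, 10, None, None, 13, None, 17]


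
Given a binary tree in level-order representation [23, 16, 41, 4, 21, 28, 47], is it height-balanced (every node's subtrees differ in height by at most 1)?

Tree (level-order array): [23, 16, 41, 4, 21, 28, 47]
Definition: a tree is height-balanced if, at every node, |h(left) - h(right)| <= 1 (empty subtree has height -1).
Bottom-up per-node check:
  node 4: h_left=-1, h_right=-1, diff=0 [OK], height=0
  node 21: h_left=-1, h_right=-1, diff=0 [OK], height=0
  node 16: h_left=0, h_right=0, diff=0 [OK], height=1
  node 28: h_left=-1, h_right=-1, diff=0 [OK], height=0
  node 47: h_left=-1, h_right=-1, diff=0 [OK], height=0
  node 41: h_left=0, h_right=0, diff=0 [OK], height=1
  node 23: h_left=1, h_right=1, diff=0 [OK], height=2
All nodes satisfy the balance condition.
Result: Balanced


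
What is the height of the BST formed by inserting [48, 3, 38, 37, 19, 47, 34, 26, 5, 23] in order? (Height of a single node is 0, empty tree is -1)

Insertion order: [48, 3, 38, 37, 19, 47, 34, 26, 5, 23]
Tree (level-order array): [48, 3, None, None, 38, 37, 47, 19, None, None, None, 5, 34, None, None, 26, None, 23]
Compute height bottom-up (empty subtree = -1):
  height(5) = 1 + max(-1, -1) = 0
  height(23) = 1 + max(-1, -1) = 0
  height(26) = 1 + max(0, -1) = 1
  height(34) = 1 + max(1, -1) = 2
  height(19) = 1 + max(0, 2) = 3
  height(37) = 1 + max(3, -1) = 4
  height(47) = 1 + max(-1, -1) = 0
  height(38) = 1 + max(4, 0) = 5
  height(3) = 1 + max(-1, 5) = 6
  height(48) = 1 + max(6, -1) = 7
Height = 7


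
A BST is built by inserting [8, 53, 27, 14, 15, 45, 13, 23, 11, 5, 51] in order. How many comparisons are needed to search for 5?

Search path for 5: 8 -> 5
Found: True
Comparisons: 2


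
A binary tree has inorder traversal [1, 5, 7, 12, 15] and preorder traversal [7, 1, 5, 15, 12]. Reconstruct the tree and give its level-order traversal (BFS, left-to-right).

Inorder:  [1, 5, 7, 12, 15]
Preorder: [7, 1, 5, 15, 12]
Algorithm: preorder visits root first, so consume preorder in order;
for each root, split the current inorder slice at that value into
left-subtree inorder and right-subtree inorder, then recurse.
Recursive splits:
  root=7; inorder splits into left=[1, 5], right=[12, 15]
  root=1; inorder splits into left=[], right=[5]
  root=5; inorder splits into left=[], right=[]
  root=15; inorder splits into left=[12], right=[]
  root=12; inorder splits into left=[], right=[]
Reconstructed level-order: [7, 1, 15, 5, 12]


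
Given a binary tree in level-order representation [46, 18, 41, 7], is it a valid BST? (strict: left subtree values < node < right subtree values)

Level-order array: [46, 18, 41, 7]
Validate using subtree bounds (lo, hi): at each node, require lo < value < hi,
then recurse left with hi=value and right with lo=value.
Preorder trace (stopping at first violation):
  at node 46 with bounds (-inf, +inf): OK
  at node 18 with bounds (-inf, 46): OK
  at node 7 with bounds (-inf, 18): OK
  at node 41 with bounds (46, +inf): VIOLATION
Node 41 violates its bound: not (46 < 41 < +inf).
Result: Not a valid BST


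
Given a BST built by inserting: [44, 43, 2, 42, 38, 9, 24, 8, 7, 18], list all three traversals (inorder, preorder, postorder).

Tree insertion order: [44, 43, 2, 42, 38, 9, 24, 8, 7, 18]
Tree (level-order array): [44, 43, None, 2, None, None, 42, 38, None, 9, None, 8, 24, 7, None, 18]
Inorder (L, root, R): [2, 7, 8, 9, 18, 24, 38, 42, 43, 44]
Preorder (root, L, R): [44, 43, 2, 42, 38, 9, 8, 7, 24, 18]
Postorder (L, R, root): [7, 8, 18, 24, 9, 38, 42, 2, 43, 44]


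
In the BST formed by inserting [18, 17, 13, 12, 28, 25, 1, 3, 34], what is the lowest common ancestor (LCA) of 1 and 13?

Tree insertion order: [18, 17, 13, 12, 28, 25, 1, 3, 34]
Tree (level-order array): [18, 17, 28, 13, None, 25, 34, 12, None, None, None, None, None, 1, None, None, 3]
In a BST, the LCA of p=1, q=13 is the first node v on the
root-to-leaf path with p <= v <= q (go left if both < v, right if both > v).
Walk from root:
  at 18: both 1 and 13 < 18, go left
  at 17: both 1 and 13 < 17, go left
  at 13: 1 <= 13 <= 13, this is the LCA
LCA = 13


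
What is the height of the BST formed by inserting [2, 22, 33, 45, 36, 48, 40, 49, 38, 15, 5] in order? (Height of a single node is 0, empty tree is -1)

Insertion order: [2, 22, 33, 45, 36, 48, 40, 49, 38, 15, 5]
Tree (level-order array): [2, None, 22, 15, 33, 5, None, None, 45, None, None, 36, 48, None, 40, None, 49, 38]
Compute height bottom-up (empty subtree = -1):
  height(5) = 1 + max(-1, -1) = 0
  height(15) = 1 + max(0, -1) = 1
  height(38) = 1 + max(-1, -1) = 0
  height(40) = 1 + max(0, -1) = 1
  height(36) = 1 + max(-1, 1) = 2
  height(49) = 1 + max(-1, -1) = 0
  height(48) = 1 + max(-1, 0) = 1
  height(45) = 1 + max(2, 1) = 3
  height(33) = 1 + max(-1, 3) = 4
  height(22) = 1 + max(1, 4) = 5
  height(2) = 1 + max(-1, 5) = 6
Height = 6


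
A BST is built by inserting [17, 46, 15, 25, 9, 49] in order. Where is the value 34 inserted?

Starting tree (level order): [17, 15, 46, 9, None, 25, 49]
Insertion path: 17 -> 46 -> 25
Result: insert 34 as right child of 25
Final tree (level order): [17, 15, 46, 9, None, 25, 49, None, None, None, 34]


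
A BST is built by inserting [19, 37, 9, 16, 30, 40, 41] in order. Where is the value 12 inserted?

Starting tree (level order): [19, 9, 37, None, 16, 30, 40, None, None, None, None, None, 41]
Insertion path: 19 -> 9 -> 16
Result: insert 12 as left child of 16
Final tree (level order): [19, 9, 37, None, 16, 30, 40, 12, None, None, None, None, 41]


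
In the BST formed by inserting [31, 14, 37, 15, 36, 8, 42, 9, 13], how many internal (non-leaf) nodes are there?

Tree built from: [31, 14, 37, 15, 36, 8, 42, 9, 13]
Tree (level-order array): [31, 14, 37, 8, 15, 36, 42, None, 9, None, None, None, None, None, None, None, 13]
Rule: An internal node has at least one child.
Per-node child counts:
  node 31: 2 child(ren)
  node 14: 2 child(ren)
  node 8: 1 child(ren)
  node 9: 1 child(ren)
  node 13: 0 child(ren)
  node 15: 0 child(ren)
  node 37: 2 child(ren)
  node 36: 0 child(ren)
  node 42: 0 child(ren)
Matching nodes: [31, 14, 8, 9, 37]
Count of internal (non-leaf) nodes: 5


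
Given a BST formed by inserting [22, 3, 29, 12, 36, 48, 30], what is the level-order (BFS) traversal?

Tree insertion order: [22, 3, 29, 12, 36, 48, 30]
Tree (level-order array): [22, 3, 29, None, 12, None, 36, None, None, 30, 48]
BFS from the root, enqueuing left then right child of each popped node:
  queue [22] -> pop 22, enqueue [3, 29], visited so far: [22]
  queue [3, 29] -> pop 3, enqueue [12], visited so far: [22, 3]
  queue [29, 12] -> pop 29, enqueue [36], visited so far: [22, 3, 29]
  queue [12, 36] -> pop 12, enqueue [none], visited so far: [22, 3, 29, 12]
  queue [36] -> pop 36, enqueue [30, 48], visited so far: [22, 3, 29, 12, 36]
  queue [30, 48] -> pop 30, enqueue [none], visited so far: [22, 3, 29, 12, 36, 30]
  queue [48] -> pop 48, enqueue [none], visited so far: [22, 3, 29, 12, 36, 30, 48]
Result: [22, 3, 29, 12, 36, 30, 48]


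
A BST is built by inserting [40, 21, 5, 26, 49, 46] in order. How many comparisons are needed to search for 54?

Search path for 54: 40 -> 49
Found: False
Comparisons: 2


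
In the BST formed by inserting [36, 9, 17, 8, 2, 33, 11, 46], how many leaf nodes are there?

Tree built from: [36, 9, 17, 8, 2, 33, 11, 46]
Tree (level-order array): [36, 9, 46, 8, 17, None, None, 2, None, 11, 33]
Rule: A leaf has 0 children.
Per-node child counts:
  node 36: 2 child(ren)
  node 9: 2 child(ren)
  node 8: 1 child(ren)
  node 2: 0 child(ren)
  node 17: 2 child(ren)
  node 11: 0 child(ren)
  node 33: 0 child(ren)
  node 46: 0 child(ren)
Matching nodes: [2, 11, 33, 46]
Count of leaf nodes: 4


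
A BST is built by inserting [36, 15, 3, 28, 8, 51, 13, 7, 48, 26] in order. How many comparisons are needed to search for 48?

Search path for 48: 36 -> 51 -> 48
Found: True
Comparisons: 3


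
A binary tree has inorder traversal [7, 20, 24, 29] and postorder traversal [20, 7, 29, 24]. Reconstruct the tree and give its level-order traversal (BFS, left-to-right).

Inorder:   [7, 20, 24, 29]
Postorder: [20, 7, 29, 24]
Algorithm: postorder visits root last, so walk postorder right-to-left;
each value is the root of the current inorder slice — split it at that
value, recurse on the right subtree first, then the left.
Recursive splits:
  root=24; inorder splits into left=[7, 20], right=[29]
  root=29; inorder splits into left=[], right=[]
  root=7; inorder splits into left=[], right=[20]
  root=20; inorder splits into left=[], right=[]
Reconstructed level-order: [24, 7, 29, 20]


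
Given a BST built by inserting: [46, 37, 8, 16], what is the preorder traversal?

Tree insertion order: [46, 37, 8, 16]
Tree (level-order array): [46, 37, None, 8, None, None, 16]
Preorder traversal: [46, 37, 8, 16]


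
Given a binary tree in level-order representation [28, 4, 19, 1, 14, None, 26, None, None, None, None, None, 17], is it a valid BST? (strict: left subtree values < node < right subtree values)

Level-order array: [28, 4, 19, 1, 14, None, 26, None, None, None, None, None, 17]
Validate using subtree bounds (lo, hi): at each node, require lo < value < hi,
then recurse left with hi=value and right with lo=value.
Preorder trace (stopping at first violation):
  at node 28 with bounds (-inf, +inf): OK
  at node 4 with bounds (-inf, 28): OK
  at node 1 with bounds (-inf, 4): OK
  at node 14 with bounds (4, 28): OK
  at node 19 with bounds (28, +inf): VIOLATION
Node 19 violates its bound: not (28 < 19 < +inf).
Result: Not a valid BST
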